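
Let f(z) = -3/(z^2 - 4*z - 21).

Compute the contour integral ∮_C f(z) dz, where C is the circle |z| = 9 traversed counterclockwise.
By the residue theorem, ∮_C f(z) dz = 2πi · (sum of the residues of f at the poles inside |z| = 9).

The denominator factors as (z + 3)*(z - 7), so the singularities of f are simple poles at z = -3, z = 7.
  |-3|² = 9 < 81 = 9², so this pole is inside the contour.
  |7|² = 49 < 81 = 9², so this pole is inside the contour.

With P(z) = -3 and Q(z) = z^2 - 4*z - 21, each pole is simple, so Res(f, z₀) = P(z₀)/Q'(z₀) with Q'(z) = 2*z - 4.
  Res(f, -3) = P(-3)/Q'(-3) = (-3)/(-10) = 3/10
  Res(f, 7) = P(7)/Q'(7) = (-3)/(10) = -3/10

Sum of residues inside C: 0
∮_C f(z) dz = 2πi · (0) = 0

Final answer: 0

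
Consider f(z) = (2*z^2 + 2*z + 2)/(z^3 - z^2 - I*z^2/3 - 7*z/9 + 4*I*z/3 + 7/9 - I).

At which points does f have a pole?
The singularities of f are the zeros of the denominator. Factoring,
  z^3 - z^2 - I*z^2/3 - 7*z/9 + 4*I*z/3 + 7/9 - I = (z + 1 - 2*I/3)*(z - 1)*(z - 1 + I/3)
so the candidates are z = -1 + 2*I/3, z = 1, z = 1 - I/3.

Check the numerator P(z) = 2*z^2 + 2*z + 2 at each one:
  P(-1 + 2*I/3) = 10/9 - 4*I/3 ≠ 0, so z = -1 + 2*I/3 is a (simple) pole.
  P(1) = 6 ≠ 0, so z = 1 is a (simple) pole.
  P(1 - I/3) = 52/9 - 2*I ≠ 0, so z = 1 - I/3 is a (simple) pole.

Poles of f: {-1 + 2*I/3, 1 - I/3, 1}

Final answer: {-1 + 2*I/3, 1 - I/3, 1}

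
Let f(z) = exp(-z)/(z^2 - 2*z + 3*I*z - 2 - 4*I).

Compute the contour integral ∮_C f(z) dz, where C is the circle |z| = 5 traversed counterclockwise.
pi*(-2/5 - 4*I/5)*exp(2*I) + pi*(2/5 + 4*I/5)*exp(-2 + I)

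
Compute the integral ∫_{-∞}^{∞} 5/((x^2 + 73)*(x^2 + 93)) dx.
pi*(-73*sqrt(93) + 93*sqrt(73))/27156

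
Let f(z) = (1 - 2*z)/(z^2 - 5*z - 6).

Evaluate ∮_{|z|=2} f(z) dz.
By the residue theorem, ∮_C f(z) dz = 2πi · (sum of the residues of f at the poles inside |z| = 2).

The denominator factors as (z + 1)*(z - 6), so the singularities of f are simple poles at z = -1, z = 6.
  |-1|² = 1 < 4 = 2², so this pole is inside the contour.
  |6|² = 36 > 4 = 2², so this pole is outside the contour.

With P(z) = 1 - 2*z and Q(z) = z^2 - 5*z - 6, each pole is simple, so Res(f, z₀) = P(z₀)/Q'(z₀) with Q'(z) = 2*z - 5.
  Res(f, -1) = P(-1)/Q'(-1) = (3)/(-7) = -3/7

∮_C f(z) dz = 2πi · (-3/7) = -6*I*pi/7

Final answer: -6*I*pi/7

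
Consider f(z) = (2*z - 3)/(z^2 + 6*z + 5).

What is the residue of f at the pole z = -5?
Write f(z) = P(z)/Q(z) with P(z) = 2*z - 3 and Q(z) = z^2 + 6*z + 5.
The denominator factors as Q(z) = (z + 1)*(z + 5), so z = -5 is a simple zero of Q and P is analytic there; z = -5 is therefore a simple pole and
  Res(f, z₀) = P(z₀)/Q'(z₀).

Q'(z) = 2*z + 6, so Q'(-5) = -4.
P(-5) = -13.

Res(f, -5) = (-13)/(-4) = 13/4

Final answer: 13/4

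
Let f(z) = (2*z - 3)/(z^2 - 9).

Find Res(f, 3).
1/2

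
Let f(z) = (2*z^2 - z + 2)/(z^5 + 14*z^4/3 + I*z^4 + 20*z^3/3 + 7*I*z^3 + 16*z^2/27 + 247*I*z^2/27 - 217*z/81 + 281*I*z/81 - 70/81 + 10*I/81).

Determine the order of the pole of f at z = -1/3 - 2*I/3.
3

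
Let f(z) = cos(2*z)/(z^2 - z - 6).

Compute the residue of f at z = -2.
Write f(z) = P(z)/Q(z) with P(z) = cos(2*z) and Q(z) = z^2 - z - 6.
The denominator factors as Q(z) = (z + 2)*(z - 3), so z = -2 is a simple zero of Q and P is analytic there; z = -2 is therefore a simple pole and
  Res(f, z₀) = P(z₀)/Q'(z₀).

Q'(z) = 2*z - 1, so Q'(-2) = -5.
P(-2) = cos(4).

Res(f, -2) = (cos(4))/(-5) = -cos(4)/5

Final answer: -cos(4)/5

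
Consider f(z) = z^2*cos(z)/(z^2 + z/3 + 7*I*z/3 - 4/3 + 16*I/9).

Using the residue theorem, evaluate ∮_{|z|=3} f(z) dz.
pi*(14/15 - 2*I/15)*cos(1 + I/3) + pi*(56/15 - 8*I/15)*cos(2/3 - 2*I)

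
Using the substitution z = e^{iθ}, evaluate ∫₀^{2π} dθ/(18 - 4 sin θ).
Call the integral J. The integrand is 2π-periodic and we integrate over a full period, so shifting θ does not change the value (θ → θ + π/2 turns sin θ into cos θ; θ → θ + π flips the sign of the trig term). Hence
  J = ∫₀^{2π} dθ/(18 + 4 cos θ).
Put z = e^{iθ}: then cos θ = (z + 1/z)/2, dθ = dz/(iz), and z runs once counterclockwise around |z| = 1:
  J = ∮_{|z|=1} 1/(18 + 4*(z + 1/z)/2) · dz/(iz) = (2/i) ∮_{|z|=1} dz/(4*z^2 + 36*z + 4).
The roots of 4*z^2 + 36*z + 4 are z = (-18 ± sqrt(18^2 - 4^2))/4, with sqrt(308) = 2*sqrt(77); their product is 1, so only z₊ = -9/2 + sqrt(77)/2 lies inside the unit circle (z₋ = -9/2 - sqrt(77)/2 lies outside).
z₊ is a simple zero of q(z) = 4*z^2 + 36*z + 4, so Res(1/q, z₊) = 1/q'(z₊) with q'(z) = 8*z + 36; and q'(z₊) = 4*(z₊ - z₋) = 4*sqrt(77).
Therefore J = (2/i) · 2πi · 1/(4*sqrt(77)) = 2*pi/(2*sqrt(77)) = sqrt(77)*pi/77

Final answer: sqrt(77)*pi/77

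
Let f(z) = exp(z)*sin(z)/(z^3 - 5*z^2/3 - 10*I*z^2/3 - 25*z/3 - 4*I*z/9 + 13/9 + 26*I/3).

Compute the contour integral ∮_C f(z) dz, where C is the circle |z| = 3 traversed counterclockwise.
By the residue theorem, ∮_C f(z) dz = 2πi · (sum of the residues of f at the poles inside |z| = 3).

The denominator factors as (z + 2 - I/3)*(z - 3 - 2*I)*(z - 2/3 - I), so the singularities of f are simple poles at z = -2 + I/3, z = 3 + 2*I, z = 2/3 + I.
  |-2 + I/3|² = 37/9 < 9 = 3², so this pole is inside the contour.
  |3 + 2*I|² = 13 > 9 = 3², so this pole is outside the contour.
  |2/3 + I|² = 13/9 < 9 = 3², so this pole is inside the contour.

With P(z) = exp(z)*sin(z) and Q(z) = z^3 - 5*z^2/3 - 10*I*z^2/3 - 25*z/3 - 4*I*z/9 + 13/9 + 26*I/3, each pole is simple, so Res(f, z₀) = P(z₀)/Q'(z₀) with Q'(z) = 3*z^2 - 10*z/3 - 20*I*z/3 - 25/3 - 4*I/9.
  Res(f, -2 + I/3) = P(-2 + I/3)/Q'(-2 + I/3) = (-exp(-2 + I/3)*sin(2 - I/3))/(110/9 + 70*I/9) = (-99/1700 + 63*I/1700)*exp(-2 + I/3)*sin(2 - I/3)
  Res(f, 2/3 + I) = P(2/3 + I)/Q'(2/3 + I) = (exp(2/3 + I)*sin(2/3 + I))/(-50/9 - 38*I/9) = (-225/1972 + 171*I/1972)*exp(2/3 + I)*sin(2/3 + I)

Sum of residues inside C: (-225/1972 + 171*I/1972)*exp(2/3 + I)*sin(2/3 + I) + (-99/1700 + 63*I/1700)*exp(-2 + I/3)*sin(2 - I/3)
∮_C f(z) dz = 2πi · ((-225/1972 + 171*I/1972)*exp(2/3 + I)*sin(2/3 + I) + (-99/1700 + 63*I/1700)*exp(-2 + I/3)*sin(2 - I/3)) = pi*(-171/986 - 225*I/986)*exp(2/3 + I)*sin(2/3 + I) + pi*(-63/850 - 99*I/850)*exp(-2 + I/3)*sin(2 - I/3)

Final answer: pi*(-171/986 - 225*I/986)*exp(2/3 + I)*sin(2/3 + I) + pi*(-63/850 - 99*I/850)*exp(-2 + I/3)*sin(2 - I/3)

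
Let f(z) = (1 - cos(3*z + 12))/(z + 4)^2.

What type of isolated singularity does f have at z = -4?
Let u = z + 4. The argument of cos is 3*z + 12 = 3u, so
  f = (1 - cos(3u))/u^2 = ((3u)^2/2 - (3u)^4/24 + ...)/u^2 = 9/2 - (27/8)*u^2 + ...
The Laurent expansion about u = 0 has no negative powers; equivalently lim_{z→-4} f(z) = 9/2 exists and is finite.
So the singularity is removable.

Final answer: removable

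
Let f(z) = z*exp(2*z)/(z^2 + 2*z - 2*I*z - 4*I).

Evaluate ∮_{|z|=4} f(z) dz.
By the residue theorem, ∮_C f(z) dz = 2πi · (sum of the residues of f at the poles inside |z| = 4).

The denominator factors as (z - 2*I)*(z + 2), so the singularities of f are simple poles at z = 2*I, z = -2.
  |2*I|² = 4 < 16 = 4², so this pole is inside the contour.
  |-2|² = 4 < 16 = 4², so this pole is inside the contour.

With P(z) = z*exp(2*z) and Q(z) = z^2 + 2*z - 2*I*z - 4*I, each pole is simple, so Res(f, z₀) = P(z₀)/Q'(z₀) with Q'(z) = 2*z + 2 - 2*I.
  Res(f, 2*I) = P(2*I)/Q'(2*I) = (2*I*exp(4*I))/(2 + 2*I) = (1/2 + I/2)*exp(4*I)
  Res(f, -2) = P(-2)/Q'(-2) = (-2*exp(-4))/(-2 - 2*I) = (1/2 - I/2)*exp(-4)

Sum of residues inside C: (1/2 + I/2)*exp(4*I) + (1/2 - I/2)*exp(-4)
∮_C f(z) dz = 2πi · ((1/2 + I/2)*exp(4*I) + (1/2 - I/2)*exp(-4)) = pi*(1 + I)*exp(-4) + pi*(-1 + I)*exp(4*I)

Final answer: pi*(1 + I)*exp(-4) + pi*(-1 + I)*exp(4*I)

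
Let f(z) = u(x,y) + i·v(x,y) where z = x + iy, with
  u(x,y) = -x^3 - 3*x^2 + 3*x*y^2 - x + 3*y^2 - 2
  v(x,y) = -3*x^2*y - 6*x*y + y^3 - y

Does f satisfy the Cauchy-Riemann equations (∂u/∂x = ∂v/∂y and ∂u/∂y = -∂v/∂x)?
∂u/∂x = -3*x^2 - 6*x + 3*y^2 - 1
∂v/∂y = -3*x^2 - 6*x + 3*y^2 - 1
∂u/∂y = 6*x*y + 6*y
∂v/∂x = -6*x*y - 6*y
∂u/∂x = ∂v/∂y and ∂u/∂y = -∂v/∂x hold identically; f is analytic.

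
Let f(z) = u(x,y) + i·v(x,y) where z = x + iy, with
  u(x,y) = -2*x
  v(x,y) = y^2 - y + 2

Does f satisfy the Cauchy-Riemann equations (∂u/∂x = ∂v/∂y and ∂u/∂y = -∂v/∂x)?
∂u/∂x = -2
∂v/∂y = 2*y - 1
∂u/∂y = 0
∂v/∂x = 0
∂u/∂x ≠ ∂v/∂y; the Cauchy-Riemann equations are not satisfied, so f is not analytic.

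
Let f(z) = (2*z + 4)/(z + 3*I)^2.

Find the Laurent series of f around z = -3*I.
Put w = z - (-3*I), i.e. z = w - 3*I. The denominator is w^2, so it suffices to rewrite the numerator in powers of w.

P(z) = 2*z + 4
P(w - 3*I) = 4 - 6*I + 2*w

Dividing each term by w^2:
  f = (4 - 6*I)/w^2 + 2/w

Substituting back w = z + 3*I:
  f(z) = (4 - 6*I)/(z + 3*I)^2 + 2/(z + 3*I)

The series is finite because the numerator is a polynomial; the negative powers form the principal part, and the coefficient of 1/(z + 3*I) gives Res(f, -3*I) = 2.

Final answer: (4 - 6*I)/(z + 3*I)^2 + 2/(z + 3*I)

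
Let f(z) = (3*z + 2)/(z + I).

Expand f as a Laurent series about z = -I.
Put w = z - (-I), i.e. z = w - I. The denominator is w, so it suffices to rewrite the numerator in powers of w.

P(z) = 3*z + 2
P(w - I) = 2 - 3*I + 3*w

Dividing each term by w:
  f = (2 - 3*I)/w + 3

Substituting back w = z + I:
  f(z) = (2 - 3*I)/(z + I) + 3

The series is finite because the numerator is a polynomial; the negative powers form the principal part, and the coefficient of 1/(z + I) gives Res(f, -I) = 2 - 3*I.

Final answer: (2 - 3*I)/(z + I) + 3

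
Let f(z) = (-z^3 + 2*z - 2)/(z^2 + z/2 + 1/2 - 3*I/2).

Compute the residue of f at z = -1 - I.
Write f(z) = P(z)/Q(z) with P(z) = -z^3 + 2*z - 2 and Q(z) = z^2 + z/2 + 1/2 - 3*I/2.
The denominator factors as Q(z) = (z - 1/2 - I)*(z + 1 + I), so z = -1 - I is a simple zero of Q and P is analytic there; z = -1 - I is therefore a simple pole and
  Res(f, z₀) = P(z₀)/Q'(z₀).

Q'(z) = 2*z + 1/2, so Q'(-1 - I) = -3/2 - 2*I.
P(-1 - I) = -6.

Res(f, -1 - I) = (-6)/(-3/2 - 2*I) = 36/25 - 48*I/25

Final answer: 36/25 - 48*I/25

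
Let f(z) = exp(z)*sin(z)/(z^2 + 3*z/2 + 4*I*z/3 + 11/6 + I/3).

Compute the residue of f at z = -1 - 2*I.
Write f(z) = P(z)/Q(z) with P(z) = exp(z)*sin(z) and Q(z) = z^2 + 3*z/2 + 4*I*z/3 + 11/6 + I/3.
The denominator factors as Q(z) = (z + 1/2 - 2*I/3)*(z + 1 + 2*I), so z = -1 - 2*I is a simple zero of Q and P is analytic there; z = -1 - 2*I is therefore a simple pole and
  Res(f, z₀) = P(z₀)/Q'(z₀).

Q'(z) = 2*z + 3/2 + 4*I/3, so Q'(-1 - 2*I) = -1/2 - 8*I/3.
P(-1 - 2*I) = -exp(-1 - 2*I)*sin(1 + 2*I).

Res(f, -1 - 2*I) = (-exp(-1 - 2*I)*sin(1 + 2*I))/(-1/2 - 8*I/3) = (18/265 - 96*I/265)*exp(-1 - 2*I)*sin(1 + 2*I)

Final answer: (18/265 - 96*I/265)*exp(-1 - 2*I)*sin(1 + 2*I)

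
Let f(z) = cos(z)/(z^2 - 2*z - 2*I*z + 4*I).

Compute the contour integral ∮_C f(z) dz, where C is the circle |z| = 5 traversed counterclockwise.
pi*(1/2 - I/2)*cosh(2) + pi*(-1/2 + I/2)*cos(2)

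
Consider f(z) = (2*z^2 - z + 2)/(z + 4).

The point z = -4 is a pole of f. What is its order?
1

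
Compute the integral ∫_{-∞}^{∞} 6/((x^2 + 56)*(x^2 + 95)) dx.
Let f(z) = 6/((z^2 + 56)*(z^2 + 95)). The denominator has no real zeros and deg Q - deg P = 4 ≥ 2, so the integral of f over the upper semicircle |z| = R tends to 0 as R → ∞. Closing the contour in the upper half-plane,
  ∫_{-∞}^{∞} f(x) dx = 2πi · Σ Res(f, z_k)  over the poles with Im z_k > 0.

Zeros of the denominator: z^2 + 95 = 0 gives z = ±sqrt(95)*I; z^2 + 56 = 0 gives z = ±2*sqrt(14)*I.
Upper half-plane: z = 2*sqrt(14)*I, z = sqrt(95)*I (simple).

Each pole is a simple zero of Q(z) = z^4 + 151*z^2 + 5320, so Res(f, z₀) = P(z₀)/Q'(z₀) with P(z) = 6, Q'(z) = 4*z^3 + 302*z:
  Res(f, 2*sqrt(14)*I) = (6)/(156*sqrt(14)*I) = -sqrt(14)*I/364
  Res(f, sqrt(95)*I) = (6)/(-78*sqrt(95)*I) = sqrt(95)*I/1235

Sum of residues: I*(-sqrt(14)/364 + sqrt(95)/1235)
∫_{-∞}^{∞} f(x) dx = 2πi · (I*(-sqrt(14)/364 + sqrt(95)/1235)) = pi*(-28*sqrt(95) + 95*sqrt(14))/17290

Final answer: pi*(-28*sqrt(95) + 95*sqrt(14))/17290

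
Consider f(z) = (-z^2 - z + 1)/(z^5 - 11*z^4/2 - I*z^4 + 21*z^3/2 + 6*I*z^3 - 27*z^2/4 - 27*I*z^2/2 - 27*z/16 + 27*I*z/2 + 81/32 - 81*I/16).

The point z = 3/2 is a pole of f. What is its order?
4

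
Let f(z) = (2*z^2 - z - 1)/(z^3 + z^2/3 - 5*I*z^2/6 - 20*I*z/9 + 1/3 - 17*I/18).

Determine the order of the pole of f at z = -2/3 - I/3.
2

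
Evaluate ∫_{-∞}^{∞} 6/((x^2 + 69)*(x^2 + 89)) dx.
Let f(z) = 6/((z^2 + 69)*(z^2 + 89)). The denominator has no real zeros and deg Q - deg P = 4 ≥ 2, so the integral of f over the upper semicircle |z| = R tends to 0 as R → ∞. Closing the contour in the upper half-plane,
  ∫_{-∞}^{∞} f(x) dx = 2πi · Σ Res(f, z_k)  over the poles with Im z_k > 0.

Zeros of the denominator: z^2 + 89 = 0 gives z = ±sqrt(89)*I; z^2 + 69 = 0 gives z = ±sqrt(69)*I.
Upper half-plane: z = sqrt(69)*I, z = sqrt(89)*I (simple).

Each pole is a simple zero of Q(z) = z^4 + 158*z^2 + 6141, so Res(f, z₀) = P(z₀)/Q'(z₀) with P(z) = 6, Q'(z) = 4*z^3 + 316*z:
  Res(f, sqrt(69)*I) = (6)/(40*sqrt(69)*I) = -sqrt(69)*I/460
  Res(f, sqrt(89)*I) = (6)/(-40*sqrt(89)*I) = 3*sqrt(89)*I/1780

Sum of residues: I*(-89*sqrt(69) + 69*sqrt(89))/40940
∫_{-∞}^{∞} f(x) dx = 2πi · (I*(-89*sqrt(69) + 69*sqrt(89))/40940) = pi*(-69*sqrt(89) + 89*sqrt(69))/20470

Final answer: pi*(-69*sqrt(89) + 89*sqrt(69))/20470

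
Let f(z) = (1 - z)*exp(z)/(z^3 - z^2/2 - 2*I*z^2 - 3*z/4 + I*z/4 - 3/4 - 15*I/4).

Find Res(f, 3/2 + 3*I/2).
Write f(z) = P(z)/Q(z) with P(z) = (1 - z)*exp(z) and Q(z) = z^3 - z^2/2 - 2*I*z^2 - 3*z/4 + I*z/4 - 3/4 - 15*I/4.
The denominator factors as Q(z) = (z + 1 - 3*I/2)*(z + I)*(z - 3/2 - 3*I/2), so z = 3/2 + 3*I/2 is a simple zero of Q and P is analytic there; z = 3/2 + 3*I/2 is therefore a simple pole and
  Res(f, z₀) = P(z₀)/Q'(z₀).

Q'(z) = 3*z^2 - z - 4*I*z - 3/4 + I/4, so Q'(3/2 + 3*I/2) = 15/4 + 25*I/4.
P(3/2 + 3*I/2) = (-1/2 - 3*I/2)*exp(3/2 + 3*I/2).

Res(f, 3/2 + 3*I/2) = ((-1/2 - 3*I/2)*exp(3/2 + 3*I/2))/(15/4 + 25*I/4) = (-18/85 - 4*I/85)*exp(3/2 + 3*I/2)

Final answer: (-18/85 - 4*I/85)*exp(3/2 + 3*I/2)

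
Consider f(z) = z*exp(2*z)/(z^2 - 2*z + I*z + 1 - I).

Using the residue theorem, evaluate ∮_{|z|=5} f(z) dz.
By the residue theorem, ∮_C f(z) dz = 2πi · (sum of the residues of f at the poles inside |z| = 5).

The denominator factors as (z - 1)*(z - 1 + I), so the singularities of f are simple poles at z = 1, z = 1 - I.
  |1|² = 1 < 25 = 5², so this pole is inside the contour.
  |1 - I|² = 2 < 25 = 5², so this pole is inside the contour.

With P(z) = z*exp(2*z) and Q(z) = z^2 - 2*z + I*z + 1 - I, each pole is simple, so Res(f, z₀) = P(z₀)/Q'(z₀) with Q'(z) = 2*z - 2 + I.
  Res(f, 1) = P(1)/Q'(1) = (exp(2))/(I) = -I*exp(2)
  Res(f, 1 - I) = P(1 - I)/Q'(1 - I) = ((1 - I)*exp(2 - 2*I))/(-I) = (1 + I)*exp(2 - 2*I)

Sum of residues inside C: (1 + I)*exp(2 - 2*I) - I*exp(2)
∮_C f(z) dz = 2πi · ((1 + I)*exp(2 - 2*I) - I*exp(2)) = 2*pi*exp(2) + pi*(-2 + 2*I)*exp(2 - 2*I)

Final answer: 2*pi*exp(2) + pi*(-2 + 2*I)*exp(2 - 2*I)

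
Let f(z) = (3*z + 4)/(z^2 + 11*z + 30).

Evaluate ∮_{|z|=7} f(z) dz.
By the residue theorem, ∮_C f(z) dz = 2πi · (sum of the residues of f at the poles inside |z| = 7).

The denominator factors as (z + 6)*(z + 5), so the singularities of f are simple poles at z = -6, z = -5.
  |-6|² = 36 < 49 = 7², so this pole is inside the contour.
  |-5|² = 25 < 49 = 7², so this pole is inside the contour.

With P(z) = 3*z + 4 and Q(z) = z^2 + 11*z + 30, each pole is simple, so Res(f, z₀) = P(z₀)/Q'(z₀) with Q'(z) = 2*z + 11.
  Res(f, -6) = P(-6)/Q'(-6) = (-14)/(-1) = 14
  Res(f, -5) = P(-5)/Q'(-5) = (-11)/(1) = -11

Sum of residues inside C: 3
∮_C f(z) dz = 2πi · (3) = 6*I*pi

Final answer: 6*I*pi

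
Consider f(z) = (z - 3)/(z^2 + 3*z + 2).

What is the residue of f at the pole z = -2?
Write f(z) = P(z)/Q(z) with P(z) = z - 3 and Q(z) = z^2 + 3*z + 2.
The denominator factors as Q(z) = (z + 1)*(z + 2), so z = -2 is a simple zero of Q and P is analytic there; z = -2 is therefore a simple pole and
  Res(f, z₀) = P(z₀)/Q'(z₀).

Q'(z) = 2*z + 3, so Q'(-2) = -1.
P(-2) = -5.

Res(f, -2) = (-5)/(-1) = 5

Final answer: 5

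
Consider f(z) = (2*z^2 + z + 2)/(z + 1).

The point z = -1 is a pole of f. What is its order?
Factor the denominator:
  z + 1 = (z + 1)

The numerator P(z) = 2*z^2 + z + 2 has P(-1) = 3 ≠ 0, so no factor of (z + 1) cancels.
Near z = -1 we can therefore write f(z) = g(z)/(z + 1) with g analytic at -1 and g(-1) ≠ 0 (g is just the numerator).

Hence z = -1 is a pole of order 1.

Final answer: 1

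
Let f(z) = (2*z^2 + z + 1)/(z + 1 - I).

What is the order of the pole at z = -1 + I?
Factor the denominator:
  z + 1 - I = (z + 1 - I)

The numerator P(z) = 2*z^2 + z + 1 has P(-1 + I) = -3*I ≠ 0, so no factor of (z + 1 - I) cancels.
Near z = -1 + I we can therefore write f(z) = g(z)/(z + 1 - I) with g analytic at -1 + I and g(-1 + I) ≠ 0 (g is just the numerator).

Hence z = -1 + I is a pole of order 1.

Final answer: 1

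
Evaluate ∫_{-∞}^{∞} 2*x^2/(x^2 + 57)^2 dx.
Let f(z) = 2*z^2/(z^2 + 57)^2. The denominator has no real zeros and deg Q - deg P = 2 ≥ 2, so the integral of f over the upper semicircle |z| = R tends to 0 as R → ∞. Closing the contour in the upper half-plane,
  ∫_{-∞}^{∞} f(x) dx = 2πi · Σ Res(f, z_k)  over the poles with Im z_k > 0.

Zeros of the denominator: z^2 + 57 = 0 gives z = ±sqrt(57)*I.
Upper half-plane: z = sqrt(57)*I (a pole of order 2).

Write f(z) = g(z)/(z - sqrt(57)*I)^2 with g(z) = 2*z^2/(z + sqrt(57)*I)^2. For a double pole, Res(f, z₀) = g'(z₀):
  g'(z) = 4*sqrt(57)*I*z/(z + sqrt(57)*I)^3
  Res(f, sqrt(57)*I) = g'(sqrt(57)*I) = -sqrt(57)*I/114

∫_{-∞}^{∞} f(x) dx = 2πi · (-sqrt(57)*I/114) = sqrt(57)*pi/57

Final answer: sqrt(57)*pi/57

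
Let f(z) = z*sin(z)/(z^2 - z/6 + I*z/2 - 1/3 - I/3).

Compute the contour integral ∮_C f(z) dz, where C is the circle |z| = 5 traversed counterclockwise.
By the residue theorem, ∮_C f(z) dz = 2πi · (sum of the residues of f at the poles inside |z| = 5).

The denominator factors as (z - 2/3)*(z + 1/2 + I/2), so the singularities of f are simple poles at z = 2/3, z = -1/2 - I/2.
  |2/3|² = 4/9 < 25 = 5², so this pole is inside the contour.
  |-1/2 - I/2|² = 1/2 < 25 = 5², so this pole is inside the contour.

With P(z) = z*sin(z) and Q(z) = z^2 - z/6 + I*z/2 - 1/3 - I/3, each pole is simple, so Res(f, z₀) = P(z₀)/Q'(z₀) with Q'(z) = 2*z - 1/6 + I/2.
  Res(f, 2/3) = P(2/3)/Q'(2/3) = (2*sin(2/3)/3)/(7/6 + I/2) = (14/29 - 6*I/29)*sin(2/3)
  Res(f, -1/2 - I/2) = P(-1/2 - I/2)/Q'(-1/2 - I/2) = ((1/2 + I/2)*sin(1/2 + I/2))/(-7/6 - I/2) = (-15/29 - 6*I/29)*sin(1/2 + I/2)

Sum of residues inside C: (-15/29 - 6*I/29)*sin(1/2 + I/2) + (14/29 - 6*I/29)*sin(2/3)
∮_C f(z) dz = 2πi · ((-15/29 - 6*I/29)*sin(1/2 + I/2) + (14/29 - 6*I/29)*sin(2/3)) = pi*(12/29 - 30*I/29)*sin(1/2 + I/2) + pi*(12/29 + 28*I/29)*sin(2/3)

Final answer: pi*(12/29 - 30*I/29)*sin(1/2 + I/2) + pi*(12/29 + 28*I/29)*sin(2/3)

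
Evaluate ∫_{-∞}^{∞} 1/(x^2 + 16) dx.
Let f(z) = 1/(z^2 + 16). The denominator has no real zeros and deg Q - deg P = 2 ≥ 2, so the integral of f over the upper semicircle |z| = R tends to 0 as R → ∞. Closing the contour in the upper half-plane,
  ∫_{-∞}^{∞} f(x) dx = 2πi · Σ Res(f, z_k)  over the poles with Im z_k > 0.

Zeros of the denominator: z^2 + 16 = 0 gives z = ±4*I.
Upper half-plane: z = 4*I (simple).

Each pole is a simple zero of Q(z) = z^2 + 16, so Res(f, z₀) = P(z₀)/Q'(z₀) with P(z) = 1, Q'(z) = 2*z:
  Res(f, 4*I) = (1)/(8*I) = -I/8

∫_{-∞}^{∞} f(x) dx = 2πi · (-I/8) = pi/4

Final answer: pi/4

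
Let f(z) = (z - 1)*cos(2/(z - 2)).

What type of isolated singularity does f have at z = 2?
essential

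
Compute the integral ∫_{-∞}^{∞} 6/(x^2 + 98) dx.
Let f(z) = 6/(z^2 + 98). The denominator has no real zeros and deg Q - deg P = 2 ≥ 2, so the integral of f over the upper semicircle |z| = R tends to 0 as R → ∞. Closing the contour in the upper half-plane,
  ∫_{-∞}^{∞} f(x) dx = 2πi · Σ Res(f, z_k)  over the poles with Im z_k > 0.

Zeros of the denominator: z^2 + 98 = 0 gives z = ±7*sqrt(2)*I.
Upper half-plane: z = 7*sqrt(2)*I (simple).

Each pole is a simple zero of Q(z) = z^2 + 98, so Res(f, z₀) = P(z₀)/Q'(z₀) with P(z) = 6, Q'(z) = 2*z:
  Res(f, 7*sqrt(2)*I) = (6)/(14*sqrt(2)*I) = -3*sqrt(2)*I/14

∫_{-∞}^{∞} f(x) dx = 2πi · (-3*sqrt(2)*I/14) = 3*sqrt(2)*pi/7

Final answer: 3*sqrt(2)*pi/7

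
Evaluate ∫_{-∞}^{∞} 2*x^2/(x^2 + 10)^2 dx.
Let f(z) = 2*z^2/(z^2 + 10)^2. The denominator has no real zeros and deg Q - deg P = 2 ≥ 2, so the integral of f over the upper semicircle |z| = R tends to 0 as R → ∞. Closing the contour in the upper half-plane,
  ∫_{-∞}^{∞} f(x) dx = 2πi · Σ Res(f, z_k)  over the poles with Im z_k > 0.

Zeros of the denominator: z^2 + 10 = 0 gives z = ±sqrt(10)*I.
Upper half-plane: z = sqrt(10)*I (a pole of order 2).

Write f(z) = g(z)/(z - sqrt(10)*I)^2 with g(z) = 2*z^2/(z + sqrt(10)*I)^2. For a double pole, Res(f, z₀) = g'(z₀):
  g'(z) = 4*sqrt(10)*I*z/(z + sqrt(10)*I)^3
  Res(f, sqrt(10)*I) = g'(sqrt(10)*I) = -sqrt(10)*I/20

∫_{-∞}^{∞} f(x) dx = 2πi · (-sqrt(10)*I/20) = sqrt(10)*pi/10

Final answer: sqrt(10)*pi/10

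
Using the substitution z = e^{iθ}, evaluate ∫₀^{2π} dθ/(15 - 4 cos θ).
Call the integral J. The integrand is 2π-periodic and we integrate over a full period, so shifting θ does not change the value (θ → θ + π flips the sign of the trig term). Hence
  J = ∫₀^{2π} dθ/(15 + 4 cos θ).
Put z = e^{iθ}: then cos θ = (z + 1/z)/2, dθ = dz/(iz), and z runs once counterclockwise around |z| = 1:
  J = ∮_{|z|=1} 1/(15 + 4*(z + 1/z)/2) · dz/(iz) = (2/i) ∮_{|z|=1} dz/(4*z^2 + 30*z + 4).
The roots of 4*z^2 + 30*z + 4 are z = (-15 ± sqrt(15^2 - 4^2))/4, with sqrt(209) = sqrt(209); their product is 1, so only z₊ = -15/4 + sqrt(209)/4 lies inside the unit circle (z₋ = -15/4 - sqrt(209)/4 lies outside).
z₊ is a simple zero of q(z) = 4*z^2 + 30*z + 4, so Res(1/q, z₊) = 1/q'(z₊) with q'(z) = 8*z + 30; and q'(z₊) = 4*(z₊ - z₋) = 2*sqrt(209).
Therefore J = (2/i) · 2πi · 1/(2*sqrt(209)) = 2*pi/(sqrt(209)) = 2*sqrt(209)*pi/209

Final answer: 2*sqrt(209)*pi/209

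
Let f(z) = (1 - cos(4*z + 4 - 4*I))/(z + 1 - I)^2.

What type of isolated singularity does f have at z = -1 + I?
Let u = z + 1 - I. The argument of cos is 4*z + 4 - 4*I = 4u, so
  f = (1 - cos(4u))/u^2 = ((4u)^2/2 - (4u)^4/24 + ...)/u^2 = 8 - (32/3)*u^2 + ...
The Laurent expansion about u = 0 has no negative powers; equivalently lim_{z→-1 + I} f(z) = 8 exists and is finite.
So the singularity is removable.

Final answer: removable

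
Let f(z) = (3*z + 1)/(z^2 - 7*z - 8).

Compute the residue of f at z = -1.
Write f(z) = P(z)/Q(z) with P(z) = 3*z + 1 and Q(z) = z^2 - 7*z - 8.
The denominator factors as Q(z) = (z + 1)*(z - 8), so z = -1 is a simple zero of Q and P is analytic there; z = -1 is therefore a simple pole and
  Res(f, z₀) = P(z₀)/Q'(z₀).

Q'(z) = 2*z - 7, so Q'(-1) = -9.
P(-1) = -2.

Res(f, -1) = (-2)/(-9) = 2/9

Final answer: 2/9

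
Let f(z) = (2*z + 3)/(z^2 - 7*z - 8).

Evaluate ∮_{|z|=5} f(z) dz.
By the residue theorem, ∮_C f(z) dz = 2πi · (sum of the residues of f at the poles inside |z| = 5).

The denominator factors as (z + 1)*(z - 8), so the singularities of f are simple poles at z = -1, z = 8.
  |-1|² = 1 < 25 = 5², so this pole is inside the contour.
  |8|² = 64 > 25 = 5², so this pole is outside the contour.

With P(z) = 2*z + 3 and Q(z) = z^2 - 7*z - 8, each pole is simple, so Res(f, z₀) = P(z₀)/Q'(z₀) with Q'(z) = 2*z - 7.
  Res(f, -1) = P(-1)/Q'(-1) = (1)/(-9) = -1/9

∮_C f(z) dz = 2πi · (-1/9) = -2*I*pi/9

Final answer: -2*I*pi/9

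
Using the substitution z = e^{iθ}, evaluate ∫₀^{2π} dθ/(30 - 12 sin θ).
sqrt(21)*pi/63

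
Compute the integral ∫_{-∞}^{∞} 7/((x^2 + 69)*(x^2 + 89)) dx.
7*pi*(-69*sqrt(89) + 89*sqrt(69))/122820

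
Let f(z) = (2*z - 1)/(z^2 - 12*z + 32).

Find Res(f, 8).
Write f(z) = P(z)/Q(z) with P(z) = 2*z - 1 and Q(z) = z^2 - 12*z + 32.
The denominator factors as Q(z) = (z - 8)*(z - 4), so z = 8 is a simple zero of Q and P is analytic there; z = 8 is therefore a simple pole and
  Res(f, z₀) = P(z₀)/Q'(z₀).

Q'(z) = 2*z - 12, so Q'(8) = 4.
P(8) = 15.

Res(f, 8) = (15)/(4) = 15/4

Final answer: 15/4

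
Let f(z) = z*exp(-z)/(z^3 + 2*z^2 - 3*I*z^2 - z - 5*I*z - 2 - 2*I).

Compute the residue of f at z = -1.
Write f(z) = P(z)/Q(z) with P(z) = z*exp(-z) and Q(z) = z^3 + 2*z^2 - 3*I*z^2 - z - 5*I*z - 2 - 2*I.
The denominator factors as Q(z) = (z + 1 - I)*(z + 1)*(z - 2*I), so z = -1 is a simple zero of Q and P is analytic there; z = -1 is therefore a simple pole and
  Res(f, z₀) = P(z₀)/Q'(z₀).

Q'(z) = 3*z^2 + 4*z - 6*I*z - 1 - 5*I, so Q'(-1) = -2 + I.
P(-1) = -exp(1).

Res(f, -1) = (-exp(1))/(-2 + I) = exp(1)*(2/5 + I/5)

Final answer: exp(1)*(2/5 + I/5)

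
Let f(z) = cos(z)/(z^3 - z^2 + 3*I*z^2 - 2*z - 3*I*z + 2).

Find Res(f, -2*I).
Write f(z) = P(z)/Q(z) with P(z) = cos(z) and Q(z) = z^3 - z^2 + 3*I*z^2 - 2*z - 3*I*z + 2.
The denominator factors as Q(z) = (z - 1)*(z + 2*I)*(z + I), so z = -2*I is a simple zero of Q and P is analytic there; z = -2*I is therefore a simple pole and
  Res(f, z₀) = P(z₀)/Q'(z₀).

Q'(z) = 3*z^2 - 2*z + 6*I*z - 2 - 3*I, so Q'(-2*I) = -2 + I.
P(-2*I) = cosh(2).

Res(f, -2*I) = (cosh(2))/(-2 + I) = (-2/5 - I/5)*cosh(2)

Final answer: (-2/5 - I/5)*cosh(2)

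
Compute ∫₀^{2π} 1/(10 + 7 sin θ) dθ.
Call the integral J. The integrand is 2π-periodic and we integrate over a full period, so shifting θ does not change the value (θ → θ + π/2 turns sin θ into cos θ). Hence
  J = ∫₀^{2π} dθ/(10 + 7 cos θ).
Put z = e^{iθ}: then cos θ = (z + 1/z)/2, dθ = dz/(iz), and z runs once counterclockwise around |z| = 1:
  J = ∮_{|z|=1} 1/(10 + 7*(z + 1/z)/2) · dz/(iz) = (2/i) ∮_{|z|=1} dz/(7*z^2 + 20*z + 7).
The roots of 7*z^2 + 20*z + 7 are z = (-10 ± sqrt(10^2 - 7^2))/7, with sqrt(51) = sqrt(51); their product is 1, so only z₊ = -10/7 + sqrt(51)/7 lies inside the unit circle (z₋ = -10/7 - sqrt(51)/7 lies outside).
z₊ is a simple zero of q(z) = 7*z^2 + 20*z + 7, so Res(1/q, z₊) = 1/q'(z₊) with q'(z) = 14*z + 20; and q'(z₊) = 7*(z₊ - z₋) = 2*sqrt(51).
Therefore J = (2/i) · 2πi · 1/(2*sqrt(51)) = 2*pi/(sqrt(51)) = 2*sqrt(51)*pi/51

Final answer: 2*sqrt(51)*pi/51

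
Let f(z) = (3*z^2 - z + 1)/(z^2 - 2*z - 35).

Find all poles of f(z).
The singularities of f are the zeros of the denominator. Factoring,
  z^2 - 2*z - 35 = (z + 5)*(z - 7)
so the candidates are z = -5, z = 7.

Check the numerator P(z) = 3*z^2 - z + 1 at each one:
  P(-5) = 81 ≠ 0, so z = -5 is a (simple) pole.
  P(7) = 141 ≠ 0, so z = 7 is a (simple) pole.

Poles of f: {-5, 7}

Final answer: {-5, 7}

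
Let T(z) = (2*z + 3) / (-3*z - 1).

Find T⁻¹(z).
Set w = T(z) = (2*z + 3) / (-3*z - 1) and solve for z:
  w*(-3*z - 1) = 2*z + 3
  -w + z*(-3*w - 2) - 3 = 0
  z*(-3*w - 2) = w + 3
  z = (-w - 3)/(3*w + 2)
Renaming the variable, T⁻¹(z) = (-z - 3)/(3*z + 2).
(Check: ad - bc = 7 ≠ 0, so T is invertible.)

Final answer: (-z - 3)/(3*z + 2)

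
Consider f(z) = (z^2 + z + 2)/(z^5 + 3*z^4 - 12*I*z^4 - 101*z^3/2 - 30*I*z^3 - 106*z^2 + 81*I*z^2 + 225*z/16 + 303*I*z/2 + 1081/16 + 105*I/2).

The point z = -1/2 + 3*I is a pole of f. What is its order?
Factor the denominator:
  z^5 + 3*z^4 - 12*I*z^4 - 101*z^3/2 - 30*I*z^3 - 106*z^2 + 81*I*z^2 + 225*z/16 + 303*I*z/2 + 1081/16 + 105*I/2 = (z + 1/2 - 3*I)^4*(z + 1)

The numerator P(z) = z^2 + z + 2 has P(-1/2 + 3*I) = -29/4 ≠ 0, so no factor of (z + 1/2 - 3*I) cancels.
Near z = -1/2 + 3*I we can therefore write f(z) = g(z)/(z + 1/2 - 3*I)^4 with g analytic at -1/2 + 3*I and g(-1/2 + 3*I) ≠ 0 (g is the numerator divided by the remaining denominator factors).

Hence z = -1/2 + 3*I is a pole of order 4.

Final answer: 4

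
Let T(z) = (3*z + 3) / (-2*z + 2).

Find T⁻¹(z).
Set w = T(z) = (3*z + 3) / (-2*z + 2) and solve for z:
  w*(-2*z + 2) = 3*z + 3
  2*w + z*(-2*w - 3) - 3 = 0
  z*(-2*w - 3) = 3 - 2*w
  z = (2*w - 3)/(2*w + 3)
Renaming the variable, T⁻¹(z) = (2*z - 3)/(2*z + 3).
(Check: ad - bc = 12 ≠ 0, so T is invertible.)

Final answer: (2*z - 3)/(2*z + 3)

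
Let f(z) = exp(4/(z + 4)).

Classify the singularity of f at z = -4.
Let u = z + 4. Then
  e^(4/u) = Σ_{k≥0} (4)^k/(k!·u^k) = 1 + 4/u + 8/u^2 + 32/(3*u^3) + ...
which has infinitely many negative powers of u, so exp(4/(z + 4)) has an essential singularity at z = -4.
So the singularity is essential.

Final answer: essential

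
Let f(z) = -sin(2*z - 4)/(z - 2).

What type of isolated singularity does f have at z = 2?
Let u = z - 2. The argument of sin is 2*z - 4 = 2u, so
  f = -sin(2u)/u = -((2u) - (2u)^3/6 + ...)/u = -2 + (4/3)*u^2 - ...
The Laurent expansion about u = 0 has no negative powers; equivalently lim_{z→2} f(z) = -2 exists and is finite.
So the singularity is removable.

Final answer: removable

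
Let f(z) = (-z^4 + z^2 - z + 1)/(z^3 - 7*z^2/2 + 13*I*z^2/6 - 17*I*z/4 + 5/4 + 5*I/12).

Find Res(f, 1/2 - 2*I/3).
-9349/16488 - 329*I/5496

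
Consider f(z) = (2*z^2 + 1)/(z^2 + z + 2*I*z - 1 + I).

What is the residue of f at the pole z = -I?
Write f(z) = P(z)/Q(z) with P(z) = 2*z^2 + 1 and Q(z) = z^2 + z + 2*I*z - 1 + I.
The denominator factors as Q(z) = (z + I)*(z + 1 + I), so z = -I is a simple zero of Q and P is analytic there; z = -I is therefore a simple pole and
  Res(f, z₀) = P(z₀)/Q'(z₀).

Q'(z) = 2*z + 1 + 2*I, so Q'(-I) = 1.
P(-I) = -1.

Res(f, -I) = (-1)/(1) = -1

Final answer: -1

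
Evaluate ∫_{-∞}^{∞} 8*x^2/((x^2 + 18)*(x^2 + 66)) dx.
pi*(-3*sqrt(2) + sqrt(66))/6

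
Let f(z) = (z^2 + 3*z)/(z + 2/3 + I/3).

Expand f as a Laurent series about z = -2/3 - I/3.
Put w = z - (-2/3 - I/3), i.e. z = w - 2/3 - I/3. The denominator is w, so it suffices to rewrite the numerator in powers of w.

P(z) = z^2 + 3*z
P(w - 2/3 - I/3) = -5/3 - 5*I/9 + (5/3 - 2*I/3)*w + w^2

Dividing each term by w:
  f = (-5/3 - 5*I/9)/w + 5/3 - 2*I/3 + w

Substituting back w = z + 2/3 + I/3:
  f(z) = (-5/3 - 5*I/9)/(z + 2/3 + I/3) + 5/3 - 2*I/3 + (z + 2/3 + I/3)

The series is finite because the numerator is a polynomial; the negative powers form the principal part, and the coefficient of 1/(z + 2/3 + I/3) gives Res(f, -2/3 - I/3) = -5/3 - 5*I/9.

Final answer: (-5/3 - 5*I/9)/(z + 2/3 + I/3) + 5/3 - 2*I/3 + (z + 2/3 + I/3)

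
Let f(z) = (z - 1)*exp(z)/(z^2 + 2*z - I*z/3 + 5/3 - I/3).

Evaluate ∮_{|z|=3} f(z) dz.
By the residue theorem, ∮_C f(z) dz = 2πi · (sum of the residues of f at the poles inside |z| = 3).

The denominator factors as (z + 1 + 2*I/3)*(z + 1 - I), so the singularities of f are simple poles at z = -1 - 2*I/3, z = -1 + I.
  |-1 - 2*I/3|² = 13/9 < 9 = 3², so this pole is inside the contour.
  |-1 + I|² = 2 < 9 = 3², so this pole is inside the contour.

With P(z) = (z - 1)*exp(z) and Q(z) = z^2 + 2*z - I*z/3 + 5/3 - I/3, each pole is simple, so Res(f, z₀) = P(z₀)/Q'(z₀) with Q'(z) = 2*z + 2 - I/3.
  Res(f, -1 - 2*I/3) = P(-1 - 2*I/3)/Q'(-1 - 2*I/3) = ((-2 - 2*I/3)*exp(-1 - 2*I/3))/(-5*I/3) = (2/5 - 6*I/5)*exp(-1 - 2*I/3)
  Res(f, -1 + I) = P(-1 + I)/Q'(-1 + I) = ((-2 + I)*exp(-1 + I))/(5*I/3) = (3/5 + 6*I/5)*exp(-1 + I)

Sum of residues inside C: (2/5 - 6*I/5)*exp(-1 - 2*I/3) + (3/5 + 6*I/5)*exp(-1 + I)
∮_C f(z) dz = 2πi · ((2/5 - 6*I/5)*exp(-1 - 2*I/3) + (3/5 + 6*I/5)*exp(-1 + I)) = pi*(-12/5 + 6*I/5)*exp(-1 + I) + pi*(12/5 + 4*I/5)*exp(-1 - 2*I/3)

Final answer: pi*(-12/5 + 6*I/5)*exp(-1 + I) + pi*(12/5 + 4*I/5)*exp(-1 - 2*I/3)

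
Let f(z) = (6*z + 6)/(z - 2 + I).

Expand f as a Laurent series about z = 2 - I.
(18 - 6*I)/(z - 2 + I) + 6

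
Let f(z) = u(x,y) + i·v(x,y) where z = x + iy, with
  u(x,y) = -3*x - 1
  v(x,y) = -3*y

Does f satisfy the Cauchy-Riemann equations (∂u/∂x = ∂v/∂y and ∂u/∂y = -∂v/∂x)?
∂u/∂x = -3
∂v/∂y = -3
∂u/∂y = 0
∂v/∂x = 0
∂u/∂x = ∂v/∂y and ∂u/∂y = -∂v/∂x hold identically; f is analytic.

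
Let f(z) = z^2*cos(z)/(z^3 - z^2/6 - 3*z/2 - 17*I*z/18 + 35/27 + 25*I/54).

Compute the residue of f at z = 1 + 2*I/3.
Write f(z) = P(z)/Q(z) with P(z) = z^2*cos(z) and Q(z) = z^3 - z^2/6 - 3*z/2 - 17*I*z/18 + 35/27 + 25*I/54.
The denominator factors as Q(z) = (z - 2/3 + I/3)*(z - 1 - 2*I/3)*(z + 3/2 + I/3), so z = 1 + 2*I/3 is a simple zero of Q and P is analytic there; z = 1 + 2*I/3 is therefore a simple pole and
  Res(f, z₀) = P(z₀)/Q'(z₀).

Q'(z) = 3*z^2 - z/3 - 3/2 - 17*I/18, so Q'(1 + 2*I/3) = -1/6 + 17*I/6.
P(1 + 2*I/3) = (5/9 + 4*I/3)*cos(1 + 2*I/3).

Res(f, 1 + 2*I/3) = ((5/9 + 4*I/3)*cos(1 + 2*I/3))/(-1/6 + 17*I/6) = (199/435 - 97*I/435)*cos(1 + 2*I/3)

Final answer: (199/435 - 97*I/435)*cos(1 + 2*I/3)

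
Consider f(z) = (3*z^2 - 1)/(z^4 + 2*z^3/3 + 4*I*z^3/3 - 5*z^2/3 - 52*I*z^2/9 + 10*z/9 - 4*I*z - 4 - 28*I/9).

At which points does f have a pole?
The singularities of f are the zeros of the denominator. Factoring,
  z^4 + 2*z^3/3 + 4*I*z^3/3 - 5*z^2/3 - 52*I*z^2/9 + 10*z/9 - 4*I*z - 4 - 28*I/9 = (z + 2/3 + I)*(z + 2 + 2*I)*(z - 2*I/3)*(z - 2 - I)
so the candidates are z = -2/3 - I, z = -2 - 2*I, z = 2*I/3, z = 2 + I.

Check the numerator P(z) = 3*z^2 - 1 at each one:
  P(-2/3 - I) = -8/3 + 4*I ≠ 0, so z = -2/3 - I is a (simple) pole.
  P(-2 - 2*I) = -1 + 24*I ≠ 0, so z = -2 - 2*I is a (simple) pole.
  P(2*I/3) = -7/3 ≠ 0, so z = 2*I/3 is a (simple) pole.
  P(2 + I) = 8 + 12*I ≠ 0, so z = 2 + I is a (simple) pole.

Poles of f: {-2 - 2*I, -2/3 - I, 2*I/3, 2 + I}

Final answer: {-2 - 2*I, -2/3 - I, 2*I/3, 2 + I}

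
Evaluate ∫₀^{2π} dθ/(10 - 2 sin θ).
Call the integral J. The integrand is 2π-periodic and we integrate over a full period, so shifting θ does not change the value (θ → θ + π/2 turns sin θ into cos θ; θ → θ + π flips the sign of the trig term). Hence
  J = ∫₀^{2π} dθ/(10 + 2 cos θ).
Put z = e^{iθ}: then cos θ = (z + 1/z)/2, dθ = dz/(iz), and z runs once counterclockwise around |z| = 1:
  J = ∮_{|z|=1} 1/(10 + 2*(z + 1/z)/2) · dz/(iz) = (2/i) ∮_{|z|=1} dz/(2*z^2 + 20*z + 2).
The roots of 2*z^2 + 20*z + 2 are z = (-10 ± sqrt(10^2 - 2^2))/2, with sqrt(96) = 4*sqrt(6); their product is 1, so only z₊ = -5 + 2*sqrt(6) lies inside the unit circle (z₋ = -5 - 2*sqrt(6) lies outside).
z₊ is a simple zero of q(z) = 2*z^2 + 20*z + 2, so Res(1/q, z₊) = 1/q'(z₊) with q'(z) = 4*z + 20; and q'(z₊) = 2*(z₊ - z₋) = 8*sqrt(6).
Therefore J = (2/i) · 2πi · 1/(8*sqrt(6)) = 2*pi/(4*sqrt(6)) = sqrt(6)*pi/12

Final answer: sqrt(6)*pi/12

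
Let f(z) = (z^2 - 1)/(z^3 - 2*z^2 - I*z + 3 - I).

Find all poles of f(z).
The singularities of f are the zeros of the denominator. Factoring,
  z^3 - 2*z^2 - I*z + 3 - I = (z - 2 - I)*(z - 1 + I)*(z + 1)
so the candidates are z = 2 + I, z = 1 - I, z = -1.

Check the numerator P(z) = z^2 - 1 at each one:
  P(2 + I) = 2 + 4*I ≠ 0, so z = 2 + I is a (simple) pole.
  P(1 - I) = -1 - 2*I ≠ 0, so z = 1 - I is a (simple) pole.
  P(-1) = 0, so the factor (z + 1) cancels and z = -1 is only a removable singularity, not a pole.

Poles of f: {1 - I, 2 + I}

Final answer: {1 - I, 2 + I}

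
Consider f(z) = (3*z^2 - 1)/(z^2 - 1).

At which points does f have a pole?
The singularities of f are the zeros of the denominator. Factoring,
  z^2 - 1 = (z - 1)*(z + 1)
so the candidates are z = 1, z = -1.

Check the numerator P(z) = 3*z^2 - 1 at each one:
  P(1) = 2 ≠ 0, so z = 1 is a (simple) pole.
  P(-1) = 2 ≠ 0, so z = -1 is a (simple) pole.

Poles of f: {-1, 1}

Final answer: {-1, 1}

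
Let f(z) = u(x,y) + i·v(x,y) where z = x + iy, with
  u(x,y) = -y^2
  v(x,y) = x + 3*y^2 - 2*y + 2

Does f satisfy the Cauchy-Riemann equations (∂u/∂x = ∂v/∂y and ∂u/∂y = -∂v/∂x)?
∂u/∂x = 0
∂v/∂y = 6*y - 2
∂u/∂y = -2*y
∂v/∂x = 1
∂u/∂x ≠ ∂v/∂y and ∂u/∂y ≠ -∂v/∂x; the Cauchy-Riemann equations are not satisfied, so f is not analytic.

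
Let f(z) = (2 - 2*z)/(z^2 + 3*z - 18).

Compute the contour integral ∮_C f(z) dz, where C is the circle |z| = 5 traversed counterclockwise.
By the residue theorem, ∮_C f(z) dz = 2πi · (sum of the residues of f at the poles inside |z| = 5).

The denominator factors as (z + 6)*(z - 3), so the singularities of f are simple poles at z = -6, z = 3.
  |-6|² = 36 > 25 = 5², so this pole is outside the contour.
  |3|² = 9 < 25 = 5², so this pole is inside the contour.

With P(z) = 2 - 2*z and Q(z) = z^2 + 3*z - 18, each pole is simple, so Res(f, z₀) = P(z₀)/Q'(z₀) with Q'(z) = 2*z + 3.
  Res(f, 3) = P(3)/Q'(3) = (-4)/(9) = -4/9

∮_C f(z) dz = 2πi · (-4/9) = -8*I*pi/9

Final answer: -8*I*pi/9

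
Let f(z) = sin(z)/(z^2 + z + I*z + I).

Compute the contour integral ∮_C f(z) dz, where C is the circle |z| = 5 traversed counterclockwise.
By the residue theorem, ∮_C f(z) dz = 2πi · (sum of the residues of f at the poles inside |z| = 5).

The denominator factors as (z + 1)*(z + I), so the singularities of f are simple poles at z = -1, z = -I.
  |-1|² = 1 < 25 = 5², so this pole is inside the contour.
  |-I|² = 1 < 25 = 5², so this pole is inside the contour.

With P(z) = sin(z) and Q(z) = z^2 + z + I*z + I, each pole is simple, so Res(f, z₀) = P(z₀)/Q'(z₀) with Q'(z) = 2*z + 1 + I.
  Res(f, -1) = P(-1)/Q'(-1) = (-sin(1))/(-1 + I) = (1/2 + I/2)*sin(1)
  Res(f, -I) = P(-I)/Q'(-I) = (-I*sinh(1))/(1 - I) = (1/2 - I/2)*sinh(1)

Sum of residues inside C: (1/2 - I/2)*sinh(1) + (1/2 + I/2)*sin(1)
∮_C f(z) dz = 2πi · ((1/2 - I/2)*sinh(1) + (1/2 + I/2)*sin(1)) = pi*(-1 + I)*sin(1) + pi*(1 + I)*sinh(1)

Final answer: pi*(-1 + I)*sin(1) + pi*(1 + I)*sinh(1)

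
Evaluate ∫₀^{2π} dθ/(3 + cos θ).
sqrt(2)*pi/2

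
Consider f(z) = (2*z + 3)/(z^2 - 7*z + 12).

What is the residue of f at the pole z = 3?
Write f(z) = P(z)/Q(z) with P(z) = 2*z + 3 and Q(z) = z^2 - 7*z + 12.
The denominator factors as Q(z) = (z - 4)*(z - 3), so z = 3 is a simple zero of Q and P is analytic there; z = 3 is therefore a simple pole and
  Res(f, z₀) = P(z₀)/Q'(z₀).

Q'(z) = 2*z - 7, so Q'(3) = -1.
P(3) = 9.

Res(f, 3) = (9)/(-1) = -9

Final answer: -9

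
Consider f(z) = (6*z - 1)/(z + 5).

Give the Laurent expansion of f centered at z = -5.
Put w = z - (-5), i.e. z = w - 5. The denominator is w, so it suffices to rewrite the numerator in powers of w.

P(z) = 6*z - 1
P(w - 5) = -31 + 6*w

Dividing each term by w:
  f = -31/w + 6

Substituting back w = z + 5:
  f(z) = -31/(z + 5) + 6

The series is finite because the numerator is a polynomial; the negative powers form the principal part, and the coefficient of 1/(z + 5) gives Res(f, -5) = -31.

Final answer: -31/(z + 5) + 6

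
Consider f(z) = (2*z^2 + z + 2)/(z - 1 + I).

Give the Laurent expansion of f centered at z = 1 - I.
Put w = z - (1 - I), i.e. z = w + 1 - I. The denominator is w, so it suffices to rewrite the numerator in powers of w.

P(z) = 2*z^2 + z + 2
P(w + 1 - I) = 3 - 5*I + (5 - 4*I)*w + 2*w^2

Dividing each term by w:
  f = (3 - 5*I)/w + 5 - 4*I + 2*w

Substituting back w = z - 1 + I:
  f(z) = (3 - 5*I)/(z - 1 + I) + 5 - 4*I + 2*(z - 1 + I)

The series is finite because the numerator is a polynomial; the negative powers form the principal part, and the coefficient of 1/(z - 1 + I) gives Res(f, 1 - I) = 3 - 5*I.

Final answer: (3 - 5*I)/(z - 1 + I) + 5 - 4*I + 2*(z - 1 + I)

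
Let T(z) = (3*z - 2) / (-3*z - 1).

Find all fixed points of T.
{-sqrt(10)/3 - 2/3, -2/3 + sqrt(10)/3}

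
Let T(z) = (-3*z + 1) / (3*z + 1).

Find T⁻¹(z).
Set w = T(z) = (-3*z + 1) / (3*z + 1) and solve for z:
  w*(3*z + 1) = -3*z + 1
  w + z*(3*w + 3) - 1 = 0
  z*(3*w + 3) = 1 - w
  z = (w - 1)/(-3*w - 3)
Renaming the variable, T⁻¹(z) = (z - 1)/(-3*z - 3) = (-z + 1)/(3*z + 3).
(Check: ad - bc = -6 ≠ 0, so T is invertible.)

Final answer: (-z + 1)/(3*z + 3)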